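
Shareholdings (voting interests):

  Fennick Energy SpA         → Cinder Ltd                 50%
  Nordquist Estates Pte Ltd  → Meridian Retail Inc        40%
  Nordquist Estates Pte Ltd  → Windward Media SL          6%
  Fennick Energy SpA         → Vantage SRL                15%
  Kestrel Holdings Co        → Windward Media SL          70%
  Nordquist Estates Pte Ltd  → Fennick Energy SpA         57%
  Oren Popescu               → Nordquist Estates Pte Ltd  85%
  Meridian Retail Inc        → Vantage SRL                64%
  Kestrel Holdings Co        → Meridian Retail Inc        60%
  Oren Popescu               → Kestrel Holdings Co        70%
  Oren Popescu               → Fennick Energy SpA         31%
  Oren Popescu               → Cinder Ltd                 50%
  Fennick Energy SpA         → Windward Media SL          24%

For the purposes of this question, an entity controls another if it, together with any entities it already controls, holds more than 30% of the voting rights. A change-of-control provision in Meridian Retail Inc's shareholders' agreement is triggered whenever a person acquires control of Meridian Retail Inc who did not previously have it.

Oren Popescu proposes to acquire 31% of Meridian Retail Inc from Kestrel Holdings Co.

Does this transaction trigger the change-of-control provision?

The purchase adds only to Oren's holdings (Kestrel's stake shrinks), so Oren is the only person who could newly come to control Meridian.
Oren holds 70% of Kestrel, so Oren controls Kestrel.
Oren holds 85% of Nordquist, so Oren controls Nordquist.
Nordquist and Kestrel together hold 40% + 60% = 100% of Meridian, so Oren controls Meridian.
So Oren already controls Meridian before the transaction.
After the purchase, Oren holds 31% of Meridian directly, and Kestrel's stake falls to 29%.
Oren controlled Meridian already, so this is not a new person acquiring control; every other person's position is unchanged or reduced.
No new person acquires control, so the clause is not triggered.

No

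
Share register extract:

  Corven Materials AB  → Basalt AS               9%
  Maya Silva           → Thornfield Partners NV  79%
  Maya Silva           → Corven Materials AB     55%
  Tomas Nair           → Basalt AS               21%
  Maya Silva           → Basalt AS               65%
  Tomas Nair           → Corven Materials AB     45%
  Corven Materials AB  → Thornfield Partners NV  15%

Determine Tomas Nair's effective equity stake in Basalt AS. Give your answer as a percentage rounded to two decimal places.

Tomas reaches Basalt along 2 paths.
Via Corven: 45% × 9% = 4.05%.
Direct stake: 21% = 21%.
Total: 4.05% + 21% = 25.05%.

25.05%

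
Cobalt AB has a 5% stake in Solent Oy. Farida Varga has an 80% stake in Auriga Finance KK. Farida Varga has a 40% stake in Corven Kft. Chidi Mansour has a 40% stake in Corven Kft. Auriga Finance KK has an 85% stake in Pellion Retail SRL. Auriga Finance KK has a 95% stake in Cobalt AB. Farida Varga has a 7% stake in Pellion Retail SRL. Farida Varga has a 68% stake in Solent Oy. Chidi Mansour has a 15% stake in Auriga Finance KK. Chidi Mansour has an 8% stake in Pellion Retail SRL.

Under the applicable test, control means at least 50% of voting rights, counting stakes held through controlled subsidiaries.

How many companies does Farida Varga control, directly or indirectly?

4

Farida holds 80% of Auriga, so Farida controls Auriga.
Auriga and Farida together hold 85% + 7% = 92% of Pellion, so Farida controls Pellion.
Auriga holds 95% of Cobalt, so Farida controls Cobalt.
Farida and Cobalt together hold 68% + 5% = 73% of Solent, so Farida controls Solent.
No other company's threshold is met.
Farida controls 4 companies.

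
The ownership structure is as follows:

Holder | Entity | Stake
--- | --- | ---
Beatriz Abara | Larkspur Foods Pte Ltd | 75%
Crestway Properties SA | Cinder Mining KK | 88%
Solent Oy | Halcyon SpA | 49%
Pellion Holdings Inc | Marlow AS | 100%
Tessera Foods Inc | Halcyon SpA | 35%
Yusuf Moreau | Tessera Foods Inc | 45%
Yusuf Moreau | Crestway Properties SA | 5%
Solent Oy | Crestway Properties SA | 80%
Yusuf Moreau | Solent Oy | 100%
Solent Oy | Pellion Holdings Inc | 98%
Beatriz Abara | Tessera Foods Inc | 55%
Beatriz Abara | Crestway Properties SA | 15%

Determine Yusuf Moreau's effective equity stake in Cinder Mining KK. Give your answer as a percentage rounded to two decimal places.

Yusuf reaches Cinder along 2 paths.
Via Solent → Crestway: 100% × 80% × 88% = 70.4%.
Via Crestway: 5% × 88% = 4.4%.
Total: 70.4% + 4.4% = 74.8%.
Rounded: 74.80%.

74.80%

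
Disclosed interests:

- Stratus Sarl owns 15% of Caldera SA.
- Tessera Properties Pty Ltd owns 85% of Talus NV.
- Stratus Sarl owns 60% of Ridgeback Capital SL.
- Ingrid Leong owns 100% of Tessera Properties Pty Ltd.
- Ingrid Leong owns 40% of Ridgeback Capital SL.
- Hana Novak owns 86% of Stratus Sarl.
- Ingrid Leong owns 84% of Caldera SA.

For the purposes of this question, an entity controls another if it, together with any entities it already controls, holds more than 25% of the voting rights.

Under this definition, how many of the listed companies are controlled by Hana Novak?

2

Hana holds 86% of Stratus, so Hana controls Stratus.
Stratus holds 60% of Ridgeback, so Hana controls Ridgeback.
No other company's threshold is met.
Hana controls 2 companies.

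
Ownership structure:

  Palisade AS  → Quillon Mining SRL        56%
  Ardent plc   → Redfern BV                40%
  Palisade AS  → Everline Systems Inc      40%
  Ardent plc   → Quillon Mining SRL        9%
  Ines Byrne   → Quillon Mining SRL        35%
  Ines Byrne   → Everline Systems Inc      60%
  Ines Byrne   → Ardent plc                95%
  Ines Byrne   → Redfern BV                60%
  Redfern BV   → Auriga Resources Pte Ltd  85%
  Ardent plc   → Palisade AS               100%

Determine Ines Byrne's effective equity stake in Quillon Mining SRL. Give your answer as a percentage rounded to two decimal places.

96.75%

Ines reaches Quillon along 3 paths.
Direct stake: 35% = 35%.
Via Ardent: 95% × 9% = 8.55%.
Via Ardent → Palisade: 95% × 100% × 56% = 53.2%.
Total: 35% + 8.55% + 53.2% = 96.75%.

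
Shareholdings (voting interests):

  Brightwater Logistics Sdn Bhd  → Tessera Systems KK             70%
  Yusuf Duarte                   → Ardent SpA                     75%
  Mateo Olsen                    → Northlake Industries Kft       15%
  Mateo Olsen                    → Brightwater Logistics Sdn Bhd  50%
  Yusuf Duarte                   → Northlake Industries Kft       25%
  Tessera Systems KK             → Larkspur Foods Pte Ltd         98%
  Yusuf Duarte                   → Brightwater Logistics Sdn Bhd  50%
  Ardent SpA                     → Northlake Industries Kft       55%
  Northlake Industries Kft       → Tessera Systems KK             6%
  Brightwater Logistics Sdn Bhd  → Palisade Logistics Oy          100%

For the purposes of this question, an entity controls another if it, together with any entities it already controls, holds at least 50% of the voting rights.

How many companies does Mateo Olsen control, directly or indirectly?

4

Mateo holds 50% of Brightwater, so Mateo controls Brightwater.
Brightwater holds 70% of Tessera, so Mateo controls Tessera.
Brightwater holds 100% of Palisade, so Mateo controls Palisade.
Tessera holds 98% of Larkspur, so Mateo controls Larkspur.
No other company's threshold is met.
Mateo controls 4 companies.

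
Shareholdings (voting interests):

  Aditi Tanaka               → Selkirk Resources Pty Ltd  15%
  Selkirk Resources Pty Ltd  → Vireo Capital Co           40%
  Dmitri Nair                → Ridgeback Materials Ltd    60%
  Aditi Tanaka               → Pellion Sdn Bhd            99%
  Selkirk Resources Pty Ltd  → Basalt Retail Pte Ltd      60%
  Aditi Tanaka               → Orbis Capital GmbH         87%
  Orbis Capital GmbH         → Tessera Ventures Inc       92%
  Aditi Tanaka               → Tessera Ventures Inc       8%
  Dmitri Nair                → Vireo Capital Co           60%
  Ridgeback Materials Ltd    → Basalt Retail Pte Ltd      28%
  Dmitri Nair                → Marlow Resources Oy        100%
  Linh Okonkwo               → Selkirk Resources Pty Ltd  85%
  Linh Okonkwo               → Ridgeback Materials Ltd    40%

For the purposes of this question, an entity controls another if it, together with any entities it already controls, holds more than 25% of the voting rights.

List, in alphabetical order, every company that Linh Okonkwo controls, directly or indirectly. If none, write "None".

Basalt Retail Pte Ltd, Ridgeback Materials Ltd, Selkirk Resources Pty Ltd, Vireo Capital Co

Linh holds 85% of Selkirk, so Linh controls Selkirk.
Linh holds 40% of Ridgeback, so Linh controls Ridgeback.
Selkirk holds 40% of Vireo, so Linh controls Vireo.
Selkirk and Ridgeback together hold 60% + 28% = 88% of Basalt, so Linh controls Basalt.
No other company's threshold is met.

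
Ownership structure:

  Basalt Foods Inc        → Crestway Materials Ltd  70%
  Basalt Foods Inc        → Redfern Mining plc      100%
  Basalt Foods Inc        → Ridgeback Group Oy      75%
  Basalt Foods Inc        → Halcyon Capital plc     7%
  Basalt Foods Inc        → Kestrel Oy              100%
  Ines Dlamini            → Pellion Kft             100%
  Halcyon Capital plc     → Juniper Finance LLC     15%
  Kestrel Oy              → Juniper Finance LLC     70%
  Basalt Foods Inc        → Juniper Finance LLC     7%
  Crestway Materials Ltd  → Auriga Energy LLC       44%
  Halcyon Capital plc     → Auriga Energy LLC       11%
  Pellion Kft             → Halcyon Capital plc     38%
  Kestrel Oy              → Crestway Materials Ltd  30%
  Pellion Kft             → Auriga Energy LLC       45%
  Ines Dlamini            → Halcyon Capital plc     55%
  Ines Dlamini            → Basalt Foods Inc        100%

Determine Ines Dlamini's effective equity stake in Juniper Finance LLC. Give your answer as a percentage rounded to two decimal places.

92.00%

Ines reaches Juniper along 5 paths.
Via Basalt → Halcyon: 100% × 7% × 15% = 1.05%.
Via Pellion → Halcyon: 100% × 38% × 15% = 5.7%.
Via Halcyon: 55% × 15% = 8.25%.
Via Basalt: 100% × 7% = 7%.
Via Basalt → Kestrel: 100% × 100% × 70% = 70%.
Total: 1.05% + 5.7% + 8.25% + 7% + 70% = 92%.
Rounded: 92.00%.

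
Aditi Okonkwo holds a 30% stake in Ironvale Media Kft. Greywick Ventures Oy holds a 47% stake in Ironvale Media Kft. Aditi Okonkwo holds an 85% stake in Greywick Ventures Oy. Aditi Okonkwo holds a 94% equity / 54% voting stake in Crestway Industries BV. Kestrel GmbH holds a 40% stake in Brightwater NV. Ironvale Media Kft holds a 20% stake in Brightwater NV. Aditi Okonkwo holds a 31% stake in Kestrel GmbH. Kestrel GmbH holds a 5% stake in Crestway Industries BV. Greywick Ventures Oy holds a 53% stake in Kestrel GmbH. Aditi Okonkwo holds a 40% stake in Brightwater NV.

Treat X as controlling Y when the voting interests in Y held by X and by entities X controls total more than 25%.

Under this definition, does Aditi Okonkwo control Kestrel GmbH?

Aditi holds 85% of Greywick, so Aditi controls Greywick.
Aditi and Greywick together hold 31% + 53% = 84% of Kestrel, so Aditi controls Kestrel.

Yes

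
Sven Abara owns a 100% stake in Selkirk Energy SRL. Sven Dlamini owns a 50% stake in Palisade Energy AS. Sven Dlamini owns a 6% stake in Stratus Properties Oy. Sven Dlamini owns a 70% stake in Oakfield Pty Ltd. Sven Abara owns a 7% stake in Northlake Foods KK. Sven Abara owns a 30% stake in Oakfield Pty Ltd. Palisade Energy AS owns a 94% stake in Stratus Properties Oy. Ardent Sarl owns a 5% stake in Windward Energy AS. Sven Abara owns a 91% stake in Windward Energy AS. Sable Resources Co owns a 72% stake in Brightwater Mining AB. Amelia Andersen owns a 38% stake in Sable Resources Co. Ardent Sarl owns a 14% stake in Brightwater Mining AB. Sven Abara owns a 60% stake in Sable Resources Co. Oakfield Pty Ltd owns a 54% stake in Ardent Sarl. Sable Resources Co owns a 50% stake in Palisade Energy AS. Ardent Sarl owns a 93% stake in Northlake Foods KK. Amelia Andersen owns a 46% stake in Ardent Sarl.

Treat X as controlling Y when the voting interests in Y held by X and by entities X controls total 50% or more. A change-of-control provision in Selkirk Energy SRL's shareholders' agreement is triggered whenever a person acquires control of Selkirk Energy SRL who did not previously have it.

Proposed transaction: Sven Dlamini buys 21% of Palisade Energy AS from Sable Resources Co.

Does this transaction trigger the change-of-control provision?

The purchase adds only to Sven Dlamini's holdings (Sable's stake shrinks), so Sven Dlamini is the only person who could newly come to control Selkirk.
Sven Dlamini holds 70% of Oakfield, so Sven Dlamini controls Oakfield.
Oakfield holds 54% of Ardent, so Sven Dlamini controls Ardent.
Sven Dlamini holds 50% of Palisade, so Sven Dlamini controls Palisade.
Ardent holds 93% of Northlake, so Sven Dlamini controls Northlake.
Palisade and Sven Dlamini together hold 94% + 6% = 100% of Stratus, so Sven Dlamini controls Stratus.
Neither Sven Dlamini nor any entity Sven Dlamini controls holds any voting interest in Selkirk.
So before the transaction, Sven Dlamini does not control Selkirk.
After the purchase, Sven Dlamini's direct stake in Palisade rises to 50% + 21% = 71%, and Sable's stake falls to 29%.
Sven Dlamini holds 71% of Palisade, so Sven Dlamini controls Palisade.
After the transaction, neither Sven Dlamini nor any entity Sven Dlamini controls holds a voting interest in Selkirk, so Sven Dlamini still does not control it.
No new person acquires control, so the clause is not triggered.

No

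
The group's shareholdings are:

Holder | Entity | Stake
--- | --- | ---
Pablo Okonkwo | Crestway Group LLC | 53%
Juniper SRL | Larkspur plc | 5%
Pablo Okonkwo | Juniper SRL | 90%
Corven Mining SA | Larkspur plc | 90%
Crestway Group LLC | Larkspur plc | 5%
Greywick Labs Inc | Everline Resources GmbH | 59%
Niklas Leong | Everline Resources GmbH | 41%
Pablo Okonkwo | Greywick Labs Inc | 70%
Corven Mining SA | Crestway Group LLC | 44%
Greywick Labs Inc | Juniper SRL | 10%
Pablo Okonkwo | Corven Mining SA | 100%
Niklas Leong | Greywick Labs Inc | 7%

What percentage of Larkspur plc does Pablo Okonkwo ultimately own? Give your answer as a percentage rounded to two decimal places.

99.70%

Pablo reaches Larkspur along 5 paths.
Via Crestway: 53% × 5% = 2.65%.
Via Corven → Crestway: 100% × 44% × 5% = 2.2%.
Via Corven: 100% × 90% = 90%.
Via Juniper: 90% × 5% = 4.5%.
Via Greywick → Juniper: 70% × 10% × 5% = 0.35%.
Total: 2.65% + 2.2% + 90% + 4.5% + 0.35% = 99.7%.
Rounded: 99.70%.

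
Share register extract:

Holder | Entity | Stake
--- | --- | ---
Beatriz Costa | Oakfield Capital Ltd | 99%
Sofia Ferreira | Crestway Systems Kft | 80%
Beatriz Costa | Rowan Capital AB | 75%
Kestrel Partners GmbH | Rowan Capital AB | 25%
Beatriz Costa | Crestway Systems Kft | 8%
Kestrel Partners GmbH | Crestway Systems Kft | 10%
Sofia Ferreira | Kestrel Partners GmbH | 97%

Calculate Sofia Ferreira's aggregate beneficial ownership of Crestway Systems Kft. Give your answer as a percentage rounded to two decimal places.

89.70%

Sofia reaches Crestway along 2 paths.
Via Kestrel: 97% × 10% = 9.7%.
Direct stake: 80% = 80%.
Total: 9.7% + 80% = 89.7%.
Rounded: 89.70%.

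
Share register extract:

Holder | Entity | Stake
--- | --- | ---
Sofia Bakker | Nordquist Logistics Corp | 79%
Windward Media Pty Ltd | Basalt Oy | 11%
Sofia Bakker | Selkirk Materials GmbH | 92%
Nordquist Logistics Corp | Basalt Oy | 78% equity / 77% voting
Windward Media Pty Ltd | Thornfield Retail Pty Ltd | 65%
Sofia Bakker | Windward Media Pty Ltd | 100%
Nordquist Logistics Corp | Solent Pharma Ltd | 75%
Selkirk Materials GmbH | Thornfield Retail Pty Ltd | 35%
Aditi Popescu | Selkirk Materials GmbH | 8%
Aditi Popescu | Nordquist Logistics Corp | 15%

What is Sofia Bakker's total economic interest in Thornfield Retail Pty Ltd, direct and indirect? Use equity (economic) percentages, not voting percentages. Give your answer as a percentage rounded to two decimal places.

97.20%

Sofia reaches Thornfield along 2 paths.
Via Windward: 100% × 65% = 65%.
Via Selkirk: 92% × 35% = 32.2%.
Total: 65% + 32.2% = 97.2%.
Rounded: 97.20%.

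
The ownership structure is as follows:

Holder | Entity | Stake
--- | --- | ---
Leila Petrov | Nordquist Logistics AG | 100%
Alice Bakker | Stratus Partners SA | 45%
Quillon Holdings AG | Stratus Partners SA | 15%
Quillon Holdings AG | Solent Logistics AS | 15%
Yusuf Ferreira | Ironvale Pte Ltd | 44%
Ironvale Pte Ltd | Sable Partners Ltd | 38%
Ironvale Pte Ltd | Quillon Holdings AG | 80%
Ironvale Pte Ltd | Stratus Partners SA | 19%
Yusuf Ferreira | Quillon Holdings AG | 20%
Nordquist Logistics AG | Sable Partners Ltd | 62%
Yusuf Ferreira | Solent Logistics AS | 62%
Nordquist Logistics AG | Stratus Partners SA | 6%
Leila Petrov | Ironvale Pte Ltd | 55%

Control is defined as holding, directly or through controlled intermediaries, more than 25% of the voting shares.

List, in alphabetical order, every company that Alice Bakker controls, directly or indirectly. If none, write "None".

Alice holds 45% of Stratus, so Alice controls Stratus.
No other company's threshold is met.

Stratus Partners SA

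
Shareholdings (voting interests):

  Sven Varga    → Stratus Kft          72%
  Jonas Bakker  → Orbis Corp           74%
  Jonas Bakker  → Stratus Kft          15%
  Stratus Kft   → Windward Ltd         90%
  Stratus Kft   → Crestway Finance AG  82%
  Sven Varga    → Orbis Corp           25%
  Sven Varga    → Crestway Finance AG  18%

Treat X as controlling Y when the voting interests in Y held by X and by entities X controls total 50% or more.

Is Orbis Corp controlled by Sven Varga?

No

Sven holds 72% of Stratus, so Sven controls Stratus.
Stratus and Sven together hold 82% + 18% = 100% of Crestway, so Sven controls Crestway.
Stratus holds 90% of Windward, so Sven controls Windward.
In Orbis, Sven's side holds only 25%, not ≥ 50%.
So Sven does not control Orbis.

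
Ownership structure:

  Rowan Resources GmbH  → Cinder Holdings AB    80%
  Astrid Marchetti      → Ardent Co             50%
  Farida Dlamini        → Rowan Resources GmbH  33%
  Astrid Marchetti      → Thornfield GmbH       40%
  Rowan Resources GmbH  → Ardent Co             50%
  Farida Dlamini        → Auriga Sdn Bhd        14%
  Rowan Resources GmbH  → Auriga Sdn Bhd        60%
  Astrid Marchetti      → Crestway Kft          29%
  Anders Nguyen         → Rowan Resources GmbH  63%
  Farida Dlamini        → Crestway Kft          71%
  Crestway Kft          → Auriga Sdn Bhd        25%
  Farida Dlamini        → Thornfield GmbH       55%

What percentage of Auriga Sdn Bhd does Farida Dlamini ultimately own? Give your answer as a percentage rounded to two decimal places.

51.55%

Farida reaches Auriga along 3 paths.
Via Crestway: 71% × 25% = 17.75%.
Direct stake: 14% = 14%.
Via Rowan: 33% × 60% = 19.8%.
Total: 17.75% + 14% + 19.8% = 51.55%.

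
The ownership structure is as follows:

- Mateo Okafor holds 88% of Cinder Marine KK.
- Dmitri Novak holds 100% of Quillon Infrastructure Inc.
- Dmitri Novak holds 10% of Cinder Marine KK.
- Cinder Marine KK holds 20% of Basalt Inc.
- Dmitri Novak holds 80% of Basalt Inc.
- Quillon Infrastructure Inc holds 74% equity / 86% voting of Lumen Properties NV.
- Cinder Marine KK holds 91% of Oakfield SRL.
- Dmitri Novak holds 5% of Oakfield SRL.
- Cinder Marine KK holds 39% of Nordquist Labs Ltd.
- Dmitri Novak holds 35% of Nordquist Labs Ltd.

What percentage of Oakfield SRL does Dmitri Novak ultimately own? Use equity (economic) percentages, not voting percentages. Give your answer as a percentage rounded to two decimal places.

Dmitri reaches Oakfield along 2 paths.
Direct stake: 5% = 5%.
Via Cinder: 10% × 91% = 9.1%.
Total: 5% + 9.1% = 14.1%.
Rounded: 14.10%.

14.10%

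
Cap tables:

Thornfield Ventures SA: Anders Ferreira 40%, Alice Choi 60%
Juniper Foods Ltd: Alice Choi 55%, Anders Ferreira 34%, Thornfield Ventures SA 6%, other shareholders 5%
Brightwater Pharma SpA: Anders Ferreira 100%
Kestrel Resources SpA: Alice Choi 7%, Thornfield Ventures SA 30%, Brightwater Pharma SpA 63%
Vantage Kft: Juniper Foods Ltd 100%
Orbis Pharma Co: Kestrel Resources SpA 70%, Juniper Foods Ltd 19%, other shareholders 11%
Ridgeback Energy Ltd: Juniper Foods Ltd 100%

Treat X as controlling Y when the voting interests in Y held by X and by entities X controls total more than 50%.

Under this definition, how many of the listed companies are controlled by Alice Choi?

Alice holds 60% of Thornfield, so Alice controls Thornfield.
Alice and Thornfield together hold 55% + 6% = 61% of Juniper, so Alice controls Juniper.
Juniper holds 100% of Vantage, so Alice controls Vantage.
Juniper holds 100% of Ridgeback, so Alice controls Ridgeback.
No other company's threshold is met.
Alice controls 4 companies.

4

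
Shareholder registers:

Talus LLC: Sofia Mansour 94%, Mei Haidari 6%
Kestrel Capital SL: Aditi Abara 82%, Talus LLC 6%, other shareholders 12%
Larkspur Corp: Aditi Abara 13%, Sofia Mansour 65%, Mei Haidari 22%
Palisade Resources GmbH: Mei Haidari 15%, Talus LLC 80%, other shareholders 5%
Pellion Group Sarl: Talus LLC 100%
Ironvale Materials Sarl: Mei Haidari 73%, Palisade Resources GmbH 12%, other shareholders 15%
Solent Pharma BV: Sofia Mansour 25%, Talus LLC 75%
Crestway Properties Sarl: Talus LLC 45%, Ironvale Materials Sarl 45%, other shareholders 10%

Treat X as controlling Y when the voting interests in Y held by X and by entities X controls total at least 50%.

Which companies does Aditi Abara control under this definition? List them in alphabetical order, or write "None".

Aditi holds 82% of Kestrel, so Aditi controls Kestrel.
No other company's threshold is met.

Kestrel Capital SL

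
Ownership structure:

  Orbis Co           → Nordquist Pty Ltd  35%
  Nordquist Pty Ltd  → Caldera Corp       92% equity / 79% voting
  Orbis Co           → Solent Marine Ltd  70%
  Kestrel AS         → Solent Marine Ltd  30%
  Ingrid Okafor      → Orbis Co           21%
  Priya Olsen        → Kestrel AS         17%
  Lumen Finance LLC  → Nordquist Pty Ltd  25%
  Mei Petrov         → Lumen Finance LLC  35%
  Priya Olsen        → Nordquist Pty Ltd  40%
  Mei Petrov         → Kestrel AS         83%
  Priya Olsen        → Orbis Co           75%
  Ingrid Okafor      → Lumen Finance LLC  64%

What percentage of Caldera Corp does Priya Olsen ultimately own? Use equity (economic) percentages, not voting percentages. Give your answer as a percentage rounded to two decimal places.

Priya reaches Caldera along 2 paths.
Via Nordquist: 40% × 92% = 36.8%.
Via Orbis → Nordquist: 75% × 35% × 92% = 24.15%.
Total: 36.8% + 24.15% = 60.95%.

60.95%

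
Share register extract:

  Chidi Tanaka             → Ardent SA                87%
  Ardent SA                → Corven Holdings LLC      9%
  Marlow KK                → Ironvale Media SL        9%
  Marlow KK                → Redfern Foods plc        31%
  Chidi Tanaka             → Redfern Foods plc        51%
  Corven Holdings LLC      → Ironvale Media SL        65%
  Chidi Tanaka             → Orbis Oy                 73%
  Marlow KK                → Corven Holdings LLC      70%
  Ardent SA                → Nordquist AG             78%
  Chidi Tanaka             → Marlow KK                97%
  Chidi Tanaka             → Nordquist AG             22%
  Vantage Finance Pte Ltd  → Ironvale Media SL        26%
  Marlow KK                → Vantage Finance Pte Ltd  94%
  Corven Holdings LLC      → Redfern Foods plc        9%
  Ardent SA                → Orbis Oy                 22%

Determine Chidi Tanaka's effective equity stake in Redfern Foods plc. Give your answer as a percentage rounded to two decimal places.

Chidi reaches Redfern along 4 paths.
Via Marlow: 97% × 31% = 30.07%.
Direct stake: 51% = 51%.
Via Marlow → Corven: 97% × 70% × 9% = 6.111%.
Via Ardent → Corven: 87% × 9% × 9% = 0.7047%.
Total: 30.07% + 51% + 6.111% + 0.7047% = 87.8857%.
Rounded: 87.89%.

87.89%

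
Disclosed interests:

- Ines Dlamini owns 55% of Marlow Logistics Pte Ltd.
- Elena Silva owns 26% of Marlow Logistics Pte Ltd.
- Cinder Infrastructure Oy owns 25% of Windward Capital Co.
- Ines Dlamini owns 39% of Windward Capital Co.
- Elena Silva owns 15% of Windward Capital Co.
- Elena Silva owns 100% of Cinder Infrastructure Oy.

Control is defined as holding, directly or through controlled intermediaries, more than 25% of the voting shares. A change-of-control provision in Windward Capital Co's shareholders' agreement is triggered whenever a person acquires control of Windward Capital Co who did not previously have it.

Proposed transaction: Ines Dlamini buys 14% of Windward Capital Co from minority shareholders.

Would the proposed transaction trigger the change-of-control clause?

No

The purchase changes only Ines's holdings, so Ines is the only person who could newly come to control Windward.
Ines holds 39% of Windward, so Ines controls Windward.
So Ines already controls Windward before the transaction.
After the purchase, Ines's direct stake in Windward rises to 39% + 14% = 53%.
Ines controlled Windward already, so this is not a new person acquiring control; every other person's position is unchanged or reduced.
No new person acquires control, so the clause is not triggered.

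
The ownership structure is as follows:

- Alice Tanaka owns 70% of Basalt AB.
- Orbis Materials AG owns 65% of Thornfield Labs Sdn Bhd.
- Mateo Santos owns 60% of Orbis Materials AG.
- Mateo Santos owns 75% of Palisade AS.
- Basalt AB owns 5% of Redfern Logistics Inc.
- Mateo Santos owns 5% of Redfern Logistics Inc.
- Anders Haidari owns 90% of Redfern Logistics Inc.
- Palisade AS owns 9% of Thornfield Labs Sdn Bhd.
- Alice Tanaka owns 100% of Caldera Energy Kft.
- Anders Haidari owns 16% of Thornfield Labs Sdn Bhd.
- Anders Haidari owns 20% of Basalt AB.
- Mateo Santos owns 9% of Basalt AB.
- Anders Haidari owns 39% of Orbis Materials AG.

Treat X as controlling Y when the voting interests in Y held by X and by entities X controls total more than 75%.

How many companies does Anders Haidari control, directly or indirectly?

1

Anders holds 90% of Redfern, so Anders controls Redfern.
No other company's threshold is met.
Anders controls 1 company.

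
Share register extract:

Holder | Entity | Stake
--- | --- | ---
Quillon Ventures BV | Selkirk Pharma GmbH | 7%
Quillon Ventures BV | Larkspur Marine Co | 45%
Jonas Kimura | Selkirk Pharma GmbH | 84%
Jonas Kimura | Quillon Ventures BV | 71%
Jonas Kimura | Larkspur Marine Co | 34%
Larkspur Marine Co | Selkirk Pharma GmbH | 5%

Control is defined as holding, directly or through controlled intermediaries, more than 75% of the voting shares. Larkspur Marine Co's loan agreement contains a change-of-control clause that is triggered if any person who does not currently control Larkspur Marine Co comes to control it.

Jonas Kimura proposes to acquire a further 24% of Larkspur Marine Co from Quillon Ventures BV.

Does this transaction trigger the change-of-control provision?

No

The purchase adds only to Jonas's holdings (Quillon's stake shrinks), so Jonas is the only person who could newly come to control Larkspur.
Jonas holds 84% of Selkirk, so Jonas controls Selkirk.
In Larkspur, Jonas's side holds only 34%, not > 75%.
So before the transaction, Jonas does not control Larkspur.
After the purchase, Jonas's direct stake in Larkspur rises to 34% + 24% = 58%, and Quillon's stake falls to 21%.
After the transaction, Jonas's side holds 58% of Larkspur, not > 75%, so Jonas still does not control Larkspur.
No new person acquires control, so the clause is not triggered.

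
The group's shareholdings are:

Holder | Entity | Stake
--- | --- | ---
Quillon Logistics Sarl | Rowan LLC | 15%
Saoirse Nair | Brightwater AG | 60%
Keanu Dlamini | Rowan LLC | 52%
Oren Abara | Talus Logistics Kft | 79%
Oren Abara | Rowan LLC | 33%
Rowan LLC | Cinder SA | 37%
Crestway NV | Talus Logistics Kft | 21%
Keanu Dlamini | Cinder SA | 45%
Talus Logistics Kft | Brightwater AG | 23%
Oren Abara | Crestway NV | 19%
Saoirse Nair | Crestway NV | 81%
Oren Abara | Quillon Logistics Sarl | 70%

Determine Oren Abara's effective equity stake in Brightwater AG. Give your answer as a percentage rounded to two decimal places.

19.09%

Oren reaches Brightwater along 2 paths.
Via Crestway → Talus: 19% × 21% × 23% = 0.9177%.
Via Talus: 79% × 23% = 18.17%.
Total: 0.9177% + 18.17% = 19.0877%.
Rounded: 19.09%.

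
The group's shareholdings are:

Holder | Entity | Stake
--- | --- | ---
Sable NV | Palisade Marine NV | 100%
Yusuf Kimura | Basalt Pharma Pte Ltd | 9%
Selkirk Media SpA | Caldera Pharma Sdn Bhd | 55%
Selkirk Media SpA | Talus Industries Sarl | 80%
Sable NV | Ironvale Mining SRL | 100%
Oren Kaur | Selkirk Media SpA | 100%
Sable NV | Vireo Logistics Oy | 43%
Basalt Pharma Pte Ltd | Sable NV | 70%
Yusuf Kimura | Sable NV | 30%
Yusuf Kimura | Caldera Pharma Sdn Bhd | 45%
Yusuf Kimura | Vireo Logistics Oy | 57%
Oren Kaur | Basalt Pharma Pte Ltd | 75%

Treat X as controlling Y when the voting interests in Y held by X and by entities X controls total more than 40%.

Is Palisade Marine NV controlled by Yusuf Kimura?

No

Yusuf holds 45% of Caldera, so Yusuf controls Caldera.
Yusuf holds 57% of Vireo, so Yusuf controls Vireo.
Neither Yusuf nor any entity Yusuf controls holds any voting interest in Palisade.
So Yusuf does not control Palisade.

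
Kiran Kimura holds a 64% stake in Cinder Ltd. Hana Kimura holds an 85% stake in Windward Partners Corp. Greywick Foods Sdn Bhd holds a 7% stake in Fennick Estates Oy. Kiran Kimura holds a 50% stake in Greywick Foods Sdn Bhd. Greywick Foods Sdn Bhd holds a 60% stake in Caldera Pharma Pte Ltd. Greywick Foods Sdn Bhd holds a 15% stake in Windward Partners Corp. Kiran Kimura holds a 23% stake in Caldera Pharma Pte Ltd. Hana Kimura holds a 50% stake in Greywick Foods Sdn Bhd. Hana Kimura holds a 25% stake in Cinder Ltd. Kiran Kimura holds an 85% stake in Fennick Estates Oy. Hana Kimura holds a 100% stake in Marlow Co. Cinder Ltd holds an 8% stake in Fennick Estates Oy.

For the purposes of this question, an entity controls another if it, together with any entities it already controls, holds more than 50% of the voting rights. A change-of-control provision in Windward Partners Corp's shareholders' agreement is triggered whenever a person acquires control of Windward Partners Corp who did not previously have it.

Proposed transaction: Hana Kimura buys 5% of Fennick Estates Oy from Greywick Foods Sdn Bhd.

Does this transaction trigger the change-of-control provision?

The purchase adds only to Hana's holdings (Greywick's stake shrinks), so Hana is the only person who could newly come to control Windward.
Hana holds 85% of Windward, so Hana controls Windward.
So Hana already controls Windward before the transaction.
After the purchase, Hana holds 5% of Fennick directly, and Greywick's stake falls to 2%.
Hana controlled Windward already, so this is not a new person acquiring control; every other person's position is unchanged or reduced.
No new person acquires control, so the clause is not triggered.

No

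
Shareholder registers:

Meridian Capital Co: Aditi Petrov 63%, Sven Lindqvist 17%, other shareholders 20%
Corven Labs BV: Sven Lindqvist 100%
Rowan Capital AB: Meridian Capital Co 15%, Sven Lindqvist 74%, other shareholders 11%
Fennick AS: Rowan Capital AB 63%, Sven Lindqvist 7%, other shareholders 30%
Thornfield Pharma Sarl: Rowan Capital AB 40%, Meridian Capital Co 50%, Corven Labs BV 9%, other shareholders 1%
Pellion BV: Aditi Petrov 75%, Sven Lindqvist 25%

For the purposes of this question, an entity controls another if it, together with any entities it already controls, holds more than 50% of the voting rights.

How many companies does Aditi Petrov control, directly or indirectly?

Aditi holds 63% of Meridian, so Aditi controls Meridian.
Aditi holds 75% of Pellion, so Aditi controls Pellion.
No other company's threshold is met.
Aditi controls 2 companies.

2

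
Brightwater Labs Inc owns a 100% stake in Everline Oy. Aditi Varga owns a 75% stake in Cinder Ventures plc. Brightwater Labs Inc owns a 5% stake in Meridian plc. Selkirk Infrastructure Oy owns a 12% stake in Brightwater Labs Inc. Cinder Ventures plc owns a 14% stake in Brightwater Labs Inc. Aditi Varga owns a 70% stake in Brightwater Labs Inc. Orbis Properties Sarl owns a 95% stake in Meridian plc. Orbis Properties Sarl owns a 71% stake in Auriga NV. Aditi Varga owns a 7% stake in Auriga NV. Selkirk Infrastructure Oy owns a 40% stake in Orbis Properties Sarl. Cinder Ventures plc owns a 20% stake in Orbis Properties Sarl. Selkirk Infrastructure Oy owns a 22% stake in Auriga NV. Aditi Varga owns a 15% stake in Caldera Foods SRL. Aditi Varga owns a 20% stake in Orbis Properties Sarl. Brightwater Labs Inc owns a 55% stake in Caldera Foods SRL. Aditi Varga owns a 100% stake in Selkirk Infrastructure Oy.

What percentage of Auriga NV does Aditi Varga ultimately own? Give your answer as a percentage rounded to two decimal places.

82.25%

Aditi reaches Auriga along 5 paths.
Via Selkirk: 100% × 22% = 22%.
Via Cinder → Orbis: 75% × 20% × 71% = 10.65%.
Via Orbis: 20% × 71% = 14.2%.
Via Selkirk → Orbis: 100% × 40% × 71% = 28.4%.
Direct stake: 7% = 7%.
Total: 22% + 10.65% + 14.2% + 28.4% + 7% = 82.25%.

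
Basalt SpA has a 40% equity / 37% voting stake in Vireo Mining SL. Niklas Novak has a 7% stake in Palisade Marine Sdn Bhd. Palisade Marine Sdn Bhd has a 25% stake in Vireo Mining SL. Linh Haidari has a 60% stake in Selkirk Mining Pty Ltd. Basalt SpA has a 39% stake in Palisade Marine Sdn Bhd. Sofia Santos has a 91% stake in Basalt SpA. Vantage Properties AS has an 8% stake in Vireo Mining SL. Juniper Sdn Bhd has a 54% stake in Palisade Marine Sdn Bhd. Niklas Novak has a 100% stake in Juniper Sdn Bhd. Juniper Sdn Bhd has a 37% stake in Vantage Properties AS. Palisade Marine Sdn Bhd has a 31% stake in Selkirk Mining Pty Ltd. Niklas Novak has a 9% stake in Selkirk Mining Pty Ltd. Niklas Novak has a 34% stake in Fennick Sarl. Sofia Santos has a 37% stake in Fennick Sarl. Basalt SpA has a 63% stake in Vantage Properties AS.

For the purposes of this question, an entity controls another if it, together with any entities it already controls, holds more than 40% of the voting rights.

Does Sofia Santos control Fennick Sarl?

Sofia holds 91% of Basalt, so Sofia controls Basalt.
Basalt holds 63% of Vantage, so Sofia controls Vantage.
Vantage and Basalt together hold 8% + 37% = 45% of Vireo, so Sofia controls Vireo.
In Fennick, Sofia's side holds only 37%, not > 40%.
So Sofia does not control Fennick.

No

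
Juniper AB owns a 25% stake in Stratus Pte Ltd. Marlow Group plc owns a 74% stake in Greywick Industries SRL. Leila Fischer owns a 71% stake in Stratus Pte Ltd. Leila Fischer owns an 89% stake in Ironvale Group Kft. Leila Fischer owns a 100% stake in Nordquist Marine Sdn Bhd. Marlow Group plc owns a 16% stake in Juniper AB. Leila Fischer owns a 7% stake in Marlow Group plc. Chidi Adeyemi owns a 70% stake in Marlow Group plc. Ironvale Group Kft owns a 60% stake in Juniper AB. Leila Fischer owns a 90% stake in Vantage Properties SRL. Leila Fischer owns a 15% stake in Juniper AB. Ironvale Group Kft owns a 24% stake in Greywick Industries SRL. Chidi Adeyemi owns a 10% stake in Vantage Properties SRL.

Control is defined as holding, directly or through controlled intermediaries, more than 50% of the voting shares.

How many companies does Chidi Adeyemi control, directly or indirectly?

2

Chidi holds 70% of Marlow, so Chidi controls Marlow.
Marlow holds 74% of Greywick, so Chidi controls Greywick.
No other company's threshold is met.
Chidi controls 2 companies.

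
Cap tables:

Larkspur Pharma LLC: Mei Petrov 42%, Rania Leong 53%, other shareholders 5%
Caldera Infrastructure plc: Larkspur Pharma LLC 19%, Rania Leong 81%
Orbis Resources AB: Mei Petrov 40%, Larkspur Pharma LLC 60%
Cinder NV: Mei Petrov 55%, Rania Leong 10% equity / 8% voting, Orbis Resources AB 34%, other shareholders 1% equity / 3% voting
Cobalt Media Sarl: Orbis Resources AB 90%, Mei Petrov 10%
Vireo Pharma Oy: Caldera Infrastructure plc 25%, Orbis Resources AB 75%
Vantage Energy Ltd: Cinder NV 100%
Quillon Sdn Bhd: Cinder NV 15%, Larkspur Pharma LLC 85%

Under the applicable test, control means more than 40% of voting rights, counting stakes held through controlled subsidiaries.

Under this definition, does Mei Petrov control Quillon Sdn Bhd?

Mei holds 42% of Larkspur, so Mei controls Larkspur.
Mei and Larkspur together hold 40% + 60% = 100% of Orbis, so Mei controls Orbis.
Mei and Orbis together hold 55% + 34% = 89% of Cinder, so Mei controls Cinder.
Cinder and Larkspur together hold 15% + 85% = 100% of Quillon, so Mei controls Quillon.

Yes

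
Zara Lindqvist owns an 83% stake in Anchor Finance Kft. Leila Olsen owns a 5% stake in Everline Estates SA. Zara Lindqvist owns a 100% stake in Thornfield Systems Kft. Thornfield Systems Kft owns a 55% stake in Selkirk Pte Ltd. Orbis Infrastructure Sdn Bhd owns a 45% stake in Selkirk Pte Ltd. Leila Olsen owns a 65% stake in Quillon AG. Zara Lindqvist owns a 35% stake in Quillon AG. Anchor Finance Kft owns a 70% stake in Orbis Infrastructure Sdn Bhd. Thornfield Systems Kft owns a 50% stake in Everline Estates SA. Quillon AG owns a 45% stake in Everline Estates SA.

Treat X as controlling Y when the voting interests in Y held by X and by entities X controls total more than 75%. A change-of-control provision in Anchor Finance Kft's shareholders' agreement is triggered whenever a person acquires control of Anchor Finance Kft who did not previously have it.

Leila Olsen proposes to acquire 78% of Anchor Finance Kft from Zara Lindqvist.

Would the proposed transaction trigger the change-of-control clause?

Yes

The purchase adds only to Leila's holdings (Zara's stake shrinks), so Leila is the only person who could newly come to control Anchor.
Leila's largest direct stake is 65% in Quillon, which does not meet the threshold, so Leila controls no company.
Neither Leila nor any entity Leila controls holds any voting interest in Anchor.
So before the transaction, Leila does not control Anchor.
After the purchase, Leila holds 78% of Anchor directly, and Zara's stake falls to 5%.
Leila holds 78% of Anchor, so Leila controls Anchor.
Leila did not control Anchor before and does after, so the clause is triggered.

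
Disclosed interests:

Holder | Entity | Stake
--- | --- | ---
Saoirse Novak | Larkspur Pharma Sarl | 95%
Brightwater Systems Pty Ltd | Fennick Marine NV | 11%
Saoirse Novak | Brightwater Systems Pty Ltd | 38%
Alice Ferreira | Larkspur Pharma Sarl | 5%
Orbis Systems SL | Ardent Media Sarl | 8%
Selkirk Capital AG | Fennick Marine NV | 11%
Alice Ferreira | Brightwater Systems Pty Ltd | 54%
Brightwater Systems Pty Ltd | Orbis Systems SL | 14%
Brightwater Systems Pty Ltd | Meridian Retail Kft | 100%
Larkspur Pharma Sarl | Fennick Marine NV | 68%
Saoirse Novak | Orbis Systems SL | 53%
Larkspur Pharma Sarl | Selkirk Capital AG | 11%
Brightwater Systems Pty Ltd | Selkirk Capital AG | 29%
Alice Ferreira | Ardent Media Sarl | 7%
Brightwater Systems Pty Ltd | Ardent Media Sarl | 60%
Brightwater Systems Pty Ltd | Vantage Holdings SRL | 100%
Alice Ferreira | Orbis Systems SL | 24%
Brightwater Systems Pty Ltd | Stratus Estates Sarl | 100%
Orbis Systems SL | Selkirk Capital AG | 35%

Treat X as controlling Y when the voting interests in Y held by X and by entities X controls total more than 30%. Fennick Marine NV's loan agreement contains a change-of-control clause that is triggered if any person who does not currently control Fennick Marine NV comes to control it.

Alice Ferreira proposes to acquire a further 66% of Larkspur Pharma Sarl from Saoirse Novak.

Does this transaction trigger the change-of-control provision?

Yes

The purchase adds only to Alice's holdings (Saoirse's stake shrinks), so Alice is the only person who could newly come to control Fennick.
Alice holds 54% of Brightwater, so Alice controls Brightwater.
Alice and Brightwater together hold 24% + 14% = 38% of Orbis, so Alice controls Orbis.
Brightwater holds 100% of Stratus, so Alice controls Stratus.
Brightwater holds 100% of Meridian, so Alice controls Meridian.
Brightwater holds 100% of Vantage, so Alice controls Vantage.
Brightwater and Orbis together hold 29% + 35% = 64% of Selkirk, so Alice controls Selkirk.
Alice and Brightwater and Orbis together hold 7% + 60% + 8% = 75% of Ardent, so Alice controls Ardent.
In Fennick, Alice's side holds only 11% + 11% = 22%, not > 30%.
So before the transaction, Alice does not control Fennick.
After the purchase, Alice's direct stake in Larkspur rises to 5% + 66% = 71%, and Saoirse's stake falls to 29%.
Alice holds 71% of Larkspur, so Alice controls Larkspur.
Brightwater and Orbis and Larkspur together hold 29% + 35% + 11% = 75% of Selkirk, so Alice controls Selkirk.
Selkirk and Larkspur and Brightwater together hold 11% + 68% + 11% = 90% of Fennick, so Alice controls Fennick.
Alice did not control Fennick before and does after, so the clause is triggered.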